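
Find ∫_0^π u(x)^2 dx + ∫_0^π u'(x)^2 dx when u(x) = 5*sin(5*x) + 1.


||u||_{H^1(0,π)}^2 = 4 + 326*π

u'(x) = 25*cos(5*x).
Expand u² and (u')² and integrate term by term on (0, π), using: for integers n ≥ 1, ∫_0^π sin²(nx) dx = ∫_0^π cos²(nx) dx = π/2; for n ≠ n', ∫_0^π sin(nx)sin(n'x) dx = ∫_0^π cos(nx)cos(n'x) dx = 0; and by product-to-sum, ∫_0^π sin(nx)cos(n'x) dx = ½∫_0^π [sin((n+n')x) + sin((n−n')x)] dx, which is 0 when n+n' is even and 2n/(n²−n'²) when n+n' is odd (it need not vanish on (0, π)). For the constant mode: ∫_0^π 1 dx = π, ∫_0^π cos(nx) dx = 0, ∫_0^π sin(nx) dx = (1−(−1)^n)/n.
  u² squared terms: (1)²·∫1 dx = 1·π = π;  (5)²·∫sin(5x)² dx = 25·π/2 = 25*π/2.
  u² cross terms: 2·(1)·(5)·∫1·sin(5x) dx = 10·(2/5) = 4.
  So ∫_0^π u² dx = π + 25*π/2 + 4 = 4 + 27*π/2.
  (u')² squared terms: (25)²·∫cos(5x)² dx = 625·π/2 = 625*π/2.
  So ∫_0^π (u')² dx = 625*π/2.
||u||_{H^1}^2 = (4 + 27*π/2) + (625*π/2) = 4 + 326*π.


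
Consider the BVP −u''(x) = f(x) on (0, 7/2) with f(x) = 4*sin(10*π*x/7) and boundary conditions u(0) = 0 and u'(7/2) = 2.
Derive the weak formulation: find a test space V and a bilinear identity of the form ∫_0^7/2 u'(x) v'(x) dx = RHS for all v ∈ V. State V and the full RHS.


V = {v ∈ H^1(0, 7/2) : v(0) = 0} (test functions vanish at x = 0 where u is specified); weak form: ∫_0^7/2 u'v' dx = ∫_0^7/2 (4*sin(10*π*x/7)) v dx + 2·v(7/2) for all v ∈ V.

Multiply both sides by a test function v and integrate from 0 to 7/2:
  ∫_0^7/2 −u''(x) v(x) dx = ∫_0^7/2 f(x) v(x) dx.
Integrate the LHS by parts once:
  ∫_0^7/2 −u'' v dx = −[u'(x) v(x)]_0^7/2 + ∫_0^7/2 u'(x) v'(x) dx.
Thus ∫_0^7/2 u'(x) v'(x) dx = ∫_0^7/2 f(x) v(x) dx + [u'(x) v(x)]_0^7/2.
Choose V so that boundary terms are either known or forced to vanish.
Mixed BC: u(0) = 0 (Dirichlet) and u'(7/2) = 2 (Neumann). Define V = {v ∈ H^1(0, 7/2) : v(0) = 0}. Then [u' v]_0^7/2 = u'(7/2)·v(7/2) − u'(0)·0 = 2·v(7/2).
Weak formulation: find u (satisfying any essential BC) such that ∫_0^7/2 u'(x) v'(x) dx = ∫_0^7/2 f v dx + 2·v(7/2) for all v ∈ V (Dirichlet at 0 absorbed into V; Neumann datum at x = 7/2 contributes the boundary term).
Substituting f(x) = 4*sin(10*π*x/7), the right-hand side is ∫_0^7/2 (4*sin(10*π*x/7)) v dx + 2·v(7/2).


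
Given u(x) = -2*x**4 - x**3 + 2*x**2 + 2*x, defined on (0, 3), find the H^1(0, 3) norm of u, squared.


||u||_{H^1}^2 = 430107/14

The H^1 norm (squared) on an interval (0, L) is
  ||u||_{H^1}^2 = ∫_0^L u(x)^2 dx + ∫_0^L u'(x)^2 dx.
Compute u'(x) = -8*x**3 - 3*x**2 + 4*x + 2.
Then u(x)^2 = 4*x**8 + 4*x**7 - 7*x**6 - 12*x**5 + 8*x**3 + 4*x**2 and u'(x)^2 = 64*x**6 + 48*x**5 - 55*x**4 - 56*x**3 + 4*x**2 + 16*x + 4.
Integrate each monomial from 0 to 3 using ∫_0^3 c·x^n dx = c·3^(n+1)/(n+1):
  ∫_0^3 u(x)^2 dx = ∫_0^3 (4*x^8 + 4*x^7 - 7*x^6 - 12*x^5 + 8*x^3 + 4*x^2) dx. Term by term:
    ∫_0^3 4*x^8 dx = 8748;  ∫_0^3 4*x^7 dx = 6561/2;  ∫_0^3 -7*x^6 dx = -2187;
    ∫_0^3 -12*x^5 dx = -1458;  ∫_0^3 8*x^3 dx = 162;  ∫_0^3 4*x^2 dx = 36.
  Sum: 8748 + 6561/2 − 2187 − 1458 + 162 + 36 = 17163/2.
  ∫_0^3 u'(x)^2 dx = ∫_0^3 (64*x^6 + 48*x^5 - 55*x^4 - 56*x^3 + 4*x^2 + 16*x + 4) dx. Term by term:
    ∫_0^3 64*x^6 dx = 139968/7;  ∫_0^3 48*x^5 dx = 5832;  ∫_0^3 -55*x^4 dx = -2673;
    ∫_0^3 -56*x^3 dx = -1134;  ∫_0^3 4*x^2 dx = 36;  ∫_0^3 16*x dx = 72;
    ∫_0^3 4 dx = 12.
  Sum: 139968/7 + 5832 − 2673 − 1134 + 36 + 72 + 12 = 154983/7.
Adding: ||u||_{H^1}^2 = 17163/2 + 154983/7 = 430107/14.


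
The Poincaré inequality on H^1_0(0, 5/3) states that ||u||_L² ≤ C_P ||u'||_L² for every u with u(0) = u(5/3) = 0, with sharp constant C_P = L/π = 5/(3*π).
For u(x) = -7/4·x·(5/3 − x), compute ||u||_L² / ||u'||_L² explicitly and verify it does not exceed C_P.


||u||_L² / ||u'||_L² = sqrt(10)/6 < C_P = 5/(3*π).

u(x) = -7/4·x·(5/3 − x), so u'(x) = 7*x/2 - 35/12.
u(x) = -7/4·x·(5/3 − x) vanishes at x = 0 and x = 5/3, so u ∈ H^1_0(0, 5/3). Differentiate via the product rule and integrate the resulting polynomials term by term.
  ∫_0^5/3 u² dx = ∫_0^5/3 (49*x^4/16 - 245*x^3/24 + 1225*x^2/144) dx. Term by term:
    ∫_0^5/3 49*x^4/16 dx = 30625/3888;  ∫_0^5/3 -245*x^3/24 dx = -153125/7776;  ∫_0^5/3 1225*x^2/144 dx = 153125/11664.
  Sum: 30625/3888 − 153125/7776 + 153125/11664 = 30625/23328.
  ∫_0^5/3 (u')² dx = ∫_0^5/3 (49*x^2/4 - 245*x/12 + 1225/144) dx. Term by term:
    ∫_0^5/3 49*x^2/4 dx = 6125/324;  ∫_0^5/3 -245*x/12 dx = -6125/216;  ∫_0^5/3 1225/144 dx = 6125/432.
  Sum: 6125/324 − 6125/216 + 6125/432 = 6125/1296.
∫_0^5/3 u² dx = 30625/23328, so ||u||_L² = 175*sqrt(2)/216.
∫_0^5/3 (u')² dx = 6125/1296, so ||u'||_L² = 35*sqrt(5)/36.
Ratio ||u||_L² / ||u'||_L² = sqrt(10)/6.
Sharp Poincaré constant on H^1_0(0, 5/3) is C_P = L/π = 5/(3*π), achieved by sin(3*π/5·x).
A polynomial bump cannot attain the sharp Poincaré constant (only the first sine eigenfunction does), so the ratio is strictly less than C_P, consistent with ||u||_L² ≤ C_P ||u'||_L².


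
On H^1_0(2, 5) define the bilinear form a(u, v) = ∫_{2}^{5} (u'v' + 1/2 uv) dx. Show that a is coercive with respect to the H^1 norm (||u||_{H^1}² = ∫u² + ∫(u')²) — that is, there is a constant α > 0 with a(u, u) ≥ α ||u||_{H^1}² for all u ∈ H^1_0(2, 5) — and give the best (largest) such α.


α = (9/2 + π^2)/(9 + π^2)

Coercivity of a(·,·) on H^1_0(2, 5) means a(u, u) ≥ α ||u||_{H^1}² for every u ∈ H^1_0.
The interval has length L = 3, and Poincaré/coercivity depend only on L. Here a(u, u) = ∫(u')² + (1/2)·∫u².
Here 0 < c = 1/2 < 1. The condition a(u,u) ≥ α||u||_{H^1}² reads (1−α)∫(u')² ≥ (α−c)∫u². Any admissible α is ≤ 1 (rapidly oscillating u have ∫u²/∫(u')² → 0), and α = 1 would force 0 ≥ (1−c)∫u², impossible since c < 1; so 1−α > 0. By the sharp Poincaré inequality on H^1_0 of an interval of length L, ∫(u')² ≥ (π/L)²∫u² with equality for the first sine mode sin(π(x−x₀)/L) (x₀ the left endpoint), so the inequality holds for all u iff (1−α)(π/L)² ≥ α − c, i.e. α ≤ ((π/L)² + c)/((π/L)² + 1) = (1 + c(L/π)²)/(1 + (L/π)²). With (π/L)² = π^2/9 and c = 1/2, the largest admissible constant is α = ((π/L)² + c)/((π/L)² + 1).
Simplifying, α = (9/2 + π^2)/(9 + π^2).


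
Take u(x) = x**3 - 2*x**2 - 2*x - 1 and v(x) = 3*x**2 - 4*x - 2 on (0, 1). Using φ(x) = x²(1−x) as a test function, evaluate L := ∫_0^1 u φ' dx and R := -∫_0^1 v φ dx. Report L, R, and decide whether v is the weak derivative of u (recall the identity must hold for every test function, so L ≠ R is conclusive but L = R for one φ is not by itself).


LHS = 4/15, RHS = 4/15. Yes, v = u' weakly.

u(x) = x**3 - 2*x**2 - 2*x - 1, classical derivative u'(x) = 3*x**2 - 4*x - 2.
φ(x) = x²(1−x), so φ'(x) = x*(2 - 3*x).
Note φ(0) = φ(1) = 0, so the boundary term u·φ vanishes.
LHS = ∫_0^1 u(x) φ'(x) dx = ∫_0^1 (-3*x^5 + 8*x^4 + 2*x^3 - x^2 - 2*x) dx. Term by term:
  ∫_0^1 -3*x^5 dx = -1/2;  ∫_0^1 8*x^4 dx = 8/5;  ∫_0^1 2*x^3 dx = 1/2;
  ∫_0^1 -x^2 dx = -1/3;  ∫_0^1 -2*x dx = -1.
Sum: -1/2 + 8/5 + 1/2 − 1/3 − 1 = 4/15.
So LHS = 4/15.
∫_0^1 v(x) φ(x) dx = ∫_0^1 (-3*x^5 + 7*x^4 - 2*x^3 - 2*x^2) dx. Term by term:
  ∫_0^1 -3*x^5 dx = -1/2;  ∫_0^1 7*x^4 dx = 7/5;  ∫_0^1 -2*x^3 dx = -1/2;
  ∫_0^1 -2*x^2 dx = -2/3.
Sum: -1/2 + 7/5 − 1/2 − 2/3 = -4/15.
So RHS = -∫_0^1 v(x) φ(x) dx = 4/15.
LHS = RHS, so the identity holds for this test φ.
Moreover u is smooth here and v(x) = u'(x) = 3*x**2 - 4*x - 2 pointwise, so the identity holds for every test function. Hence v is the weak derivative of u.


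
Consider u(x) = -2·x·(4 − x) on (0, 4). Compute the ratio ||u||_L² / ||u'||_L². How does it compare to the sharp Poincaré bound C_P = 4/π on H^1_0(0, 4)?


||u||_L² / ||u'||_L² = 2*sqrt(10)/5 < C_P = 4/π.

u(x) = -2·x·(4 − x), so u'(x) = 4*x - 8.
u(x) = -2·x·(4 − x) vanishes at x = 0 and x = 4, so u ∈ H^1_0(0, 4). Differentiate via the product rule and integrate the resulting polynomials term by term.
  ∫_0^4 u² dx = ∫_0^4 (4*x^4 - 32*x^3 + 64*x^2) dx. Term by term:
    ∫_0^4 4*x^4 dx = 4096/5;  ∫_0^4 -32*x^3 dx = -2048;  ∫_0^4 64*x^2 dx = 4096/3.
  Sum: 4096/5 − 2048 + 4096/3 = 2048/15.
  ∫_0^4 (u')² dx = ∫_0^4 (16*x^2 - 64*x + 64) dx. Term by term:
    ∫_0^4 16*x^2 dx = 1024/3;  ∫_0^4 -64*x dx = -512;  ∫_0^4 64 dx = 256.
  Sum: 1024/3 − 512 + 256 = 256/3.
∫_0^4 u² dx = 2048/15, so ||u||_L² = 32*sqrt(30)/15.
∫_0^4 (u')² dx = 256/3, so ||u'||_L² = 16*sqrt(3)/3.
Ratio ||u||_L² / ||u'||_L² = 2*sqrt(10)/5.
Sharp Poincaré constant on H^1_0(0, 4) is C_P = L/π = 4/π, achieved by sin(π/4·x).
A polynomial bump cannot attain the sharp Poincaré constant (only the first sine eigenfunction does), so the ratio is strictly less than C_P, consistent with ||u||_L² ≤ C_P ||u'||_L².


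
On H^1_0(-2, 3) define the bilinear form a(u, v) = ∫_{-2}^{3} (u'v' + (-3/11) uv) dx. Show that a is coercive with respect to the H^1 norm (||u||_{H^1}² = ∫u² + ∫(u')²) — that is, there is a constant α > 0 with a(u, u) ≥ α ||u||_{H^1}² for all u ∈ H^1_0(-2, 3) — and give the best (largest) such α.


α = (-75/11 + π^2)/(π^2 + 25)

Coercivity of a(·,·) on H^1_0(-2, 3) means a(u, u) ≥ α ||u||_{H^1}² for every u ∈ H^1_0.
The interval has length L = 5, and Poincaré/coercivity depend only on L. Here a(u, u) = ∫(u')² + (-3/11)·∫u².
Here c = -3/11 < 0 with |c| < (π/L)² = π^2/25, so coercivity still holds. The condition a(u,u) ≥ α||u||_{H^1}² reads (1−α)∫(u')² ≥ (α−c)∫u². Any admissible α is ≤ 1 (rapidly oscillating u have ∫u²/∫(u')² → 0), and α = 1 would force 0 ≥ (1−c)∫u², impossible since c < 1; so 1−α > 0. By the sharp Poincaré inequality on H^1_0 of an interval of length L, ∫(u')² ≥ (π/L)²∫u² with equality for the first sine mode sin(π(x−x₀)/L) (x₀ the left endpoint), so the inequality holds for all u iff (1−α)(π/L)² ≥ α − c, i.e. α ≤ ((π/L)² + c)/((π/L)² + 1) = (1 + c(L/π)²)/(1 + (L/π)²). (Direct route, valid since c ≤ 0: Poincaré gives c∫u² ≥ c(L/π)²∫(u')², so a(u,u) ≥ (1 + c(L/π)²)∫(u')², while ||u||_{H^1}² ≤ (1 + (L/π)²)∫(u')²; dividing yields the same α.) With (π/L)² = π^2/25 and c = -3/11, the largest admissible constant is α = ((π/L)² + c)/((π/L)² + 1).
Simplifying, α = (-75/11 + π^2)/(π^2 + 25).


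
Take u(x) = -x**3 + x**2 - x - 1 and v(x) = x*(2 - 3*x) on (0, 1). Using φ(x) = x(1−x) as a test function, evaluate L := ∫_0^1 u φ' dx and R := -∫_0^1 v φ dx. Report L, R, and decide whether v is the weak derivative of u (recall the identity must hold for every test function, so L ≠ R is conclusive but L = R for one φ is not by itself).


LHS = 3/20, RHS = -1/60. No, v is not the weak derivative of u.

u(x) = -x**3 + x**2 - x - 1, classical derivative u'(x) = -3*x**2 + 2*x - 1.
φ(x) = x(1−x), so φ'(x) = 1 - 2*x.
Note φ(0) = φ(1) = 0, so the boundary term u·φ vanishes.
LHS = ∫_0^1 u(x) φ'(x) dx = ∫_0^1 (2*x^4 - 3*x^3 + 3*x^2 + x - 1) dx. Term by term:
  ∫_0^1 2*x^4 dx = 2/5;  ∫_0^1 -3*x^3 dx = -3/4;  ∫_0^1 3*x^2 dx = 1;
  ∫_0^1 x dx = 1/2;  ∫_0^1 -1 dx = -1.
Sum: 2/5 − 3/4 + 1 + 1/2 − 1 = 3/20.
So LHS = 3/20.
∫_0^1 v(x) φ(x) dx = ∫_0^1 (3*x^4 - 5*x^3 + 2*x^2) dx. Term by term:
  ∫_0^1 3*x^4 dx = 3/5;  ∫_0^1 -5*x^3 dx = -5/4;  ∫_0^1 2*x^2 dx = 2/3.
Sum: 3/5 − 5/4 + 2/3 = 1/60.
So RHS = -∫_0^1 v(x) φ(x) dx = -1/60.
LHS − RHS = 1/6 ≠ 0, so the identity fails.
(For a valid weak derivative the identity must hold for EVERY test function, in particular this one. The failure shows v is NOT the weak derivative of u.)
Correct weak derivative would be u'(x) = -3*x**2 + 2*x - 1.


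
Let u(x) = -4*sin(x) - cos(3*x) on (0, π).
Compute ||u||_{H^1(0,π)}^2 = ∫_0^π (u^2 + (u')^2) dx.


||u||_{H^1(0,π)}^2 = 21*π

u'(x) = 3*sin(3*x) - 4*cos(x).
Expand u² and (u')² and integrate term by term on (0, π), using: for integers n ≥ 1, ∫_0^π sin²(nx) dx = ∫_0^π cos²(nx) dx = π/2; for n ≠ n', ∫_0^π sin(nx)sin(n'x) dx = ∫_0^π cos(nx)cos(n'x) dx = 0; and by product-to-sum, ∫_0^π sin(nx)cos(n'x) dx = ½∫_0^π [sin((n+n')x) + sin((n−n')x)] dx, which is 0 when n+n' is even and 2n/(n²−n'²) when n+n' is odd (it need not vanish on (0, π)).
  u² squared terms: (-1)²·∫cos(3x)² dx = 1·π/2 = π/2;  (-4)²·∫sin(x)² dx = 16·π/2 = 8*π.
  u² cross terms: 2·(-1)·(-4)·∫cos(3x)·sin(x) dx = 8·(0) = 0.
  So ∫_0^π u² dx = π/2 + 8*π + 0 = 17*π/2.
  (u')² squared terms: (-4)²·∫cos(x)² dx = 16·π/2 = 8*π;  (3)²·∫sin(3x)² dx = 9·π/2 = 9*π/2.
  (u')² cross terms: 2·(-4)·(3)·∫cos(x)·sin(3x) dx = -24·(0) = 0.
  So ∫_0^π (u')² dx = 8*π + 9*π/2 + 0 = 25*π/2.
||u||_{H^1}^2 = (17*π/2) + (25*π/2) = 21*π.


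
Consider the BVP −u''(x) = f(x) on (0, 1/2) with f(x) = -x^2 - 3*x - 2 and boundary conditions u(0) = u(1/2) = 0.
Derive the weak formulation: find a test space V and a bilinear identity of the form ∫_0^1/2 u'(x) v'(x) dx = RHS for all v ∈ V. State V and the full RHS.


V = H^1_0(0, 1/2) (so v(0) = v(1/2) = 0); weak form: ∫_0^1/2 u'v' dx = ∫_0^1/2 (-x^2 - 3*x - 2) v dx for all v ∈ V.

Multiply both sides by a test function v and integrate from 0 to 1/2:
  ∫_0^1/2 −u''(x) v(x) dx = ∫_0^1/2 f(x) v(x) dx.
Integrate the LHS by parts once:
  ∫_0^1/2 −u'' v dx = −[u'(x) v(x)]_0^1/2 + ∫_0^1/2 u'(x) v'(x) dx.
Thus ∫_0^1/2 u'(x) v'(x) dx = ∫_0^1/2 f(x) v(x) dx + [u'(x) v(x)]_0^1/2.
Choose V so that boundary terms are either known or forced to vanish.
u is Dirichlet: u(0) = u(1/2) = 0. Let V = H^1_0(0, 1/2); then v(0) = v(1/2) = 0, and [u' v]_0^1/2 = 0.
Weak formulation: find u (satisfying any essential BC) such that ∫_0^1/2 u'(x) v'(x) dx = ∫_0^1/2 f v dx for all v ∈ V.
Substituting f(x) = -x^2 - 3*x - 2, the right-hand side is ∫_0^1/2 (-x^2 - 3*x - 2) v dx.


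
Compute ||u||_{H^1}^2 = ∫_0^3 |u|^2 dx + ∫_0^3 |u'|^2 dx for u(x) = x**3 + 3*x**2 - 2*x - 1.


||u||_{H^1}^2 = 160323/70

The H^1 norm (squared) on an interval (0, L) is
  ||u||_{H^1}^2 = ∫_0^L u(x)^2 dx + ∫_0^L u'(x)^2 dx.
Compute u'(x) = 3*x**2 + 6*x - 2.
Then u(x)^2 = x**6 + 6*x**5 + 5*x**4 - 14*x**3 - 2*x**2 + 4*x + 1 and u'(x)^2 = 9*x**4 + 36*x**3 + 24*x**2 - 24*x + 4.
Integrate each monomial from 0 to 3 using ∫_0^3 c·x^n dx = c·3^(n+1)/(n+1):
  ∫_0^3 u(x)^2 dx = ∫_0^3 (x^6 + 6*x^5 + 5*x^4 - 14*x^3 - 2*x^2 + 4*x + 1) dx. Term by term:
    ∫_0^3 x^6 dx = 2187/7;  ∫_0^3 6*x^5 dx = 729;  ∫_0^3 5*x^4 dx = 243;
    ∫_0^3 -14*x^3 dx = -567/2;  ∫_0^3 -2*x^2 dx = -18;  ∫_0^3 4*x dx = 18;
    ∫_0^3 1 dx = 3.
  Sum: 2187/7 + 729 + 243 − 567/2 − 18 + 18 + 3 = 14055/14.
  ∫_0^3 u'(x)^2 dx = ∫_0^3 (9*x^4 + 36*x^3 + 24*x^2 - 24*x + 4) dx. Term by term:
    ∫_0^3 9*x^4 dx = 2187/5;  ∫_0^3 36*x^3 dx = 729;  ∫_0^3 24*x^2 dx = 216;
    ∫_0^3 -24*x dx = -108;  ∫_0^3 4 dx = 12.
  Sum: 2187/5 + 729 + 216 − 108 + 12 = 6432/5.
Adding: ||u||_{H^1}^2 = 14055/14 + 6432/5 = 160323/70.


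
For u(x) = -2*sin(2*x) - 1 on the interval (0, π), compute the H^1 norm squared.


||u||_{H^1(0,π)}^2 = 11*π

u'(x) = -4*cos(2*x).
Expand u² and (u')² and integrate term by term on (0, π), using: for integers n ≥ 1, ∫_0^π sin²(nx) dx = ∫_0^π cos²(nx) dx = π/2; for n ≠ n', ∫_0^π sin(nx)sin(n'x) dx = ∫_0^π cos(nx)cos(n'x) dx = 0; and by product-to-sum, ∫_0^π sin(nx)cos(n'x) dx = ½∫_0^π [sin((n+n')x) + sin((n−n')x)] dx, which is 0 when n+n' is even and 2n/(n²−n'²) when n+n' is odd (it need not vanish on (0, π)). For the constant mode: ∫_0^π 1 dx = π, ∫_0^π cos(nx) dx = 0, ∫_0^π sin(nx) dx = (1−(−1)^n)/n.
  u² squared terms: (-1)²·∫1 dx = 1·π = π;  (-2)²·∫sin(2x)² dx = 4·π/2 = 2*π.
  u² cross terms: 2·(-1)·(-2)·∫1·sin(2x) dx = 4·(0) = 0.
  So ∫_0^π u² dx = π + 2*π + 0 = 3*π.
  (u')² squared terms: (-4)²·∫cos(2x)² dx = 16·π/2 = 8*π.
  So ∫_0^π (u')² dx = 8*π.
||u||_{H^1}^2 = (3*π) + (8*π) = 11*π.


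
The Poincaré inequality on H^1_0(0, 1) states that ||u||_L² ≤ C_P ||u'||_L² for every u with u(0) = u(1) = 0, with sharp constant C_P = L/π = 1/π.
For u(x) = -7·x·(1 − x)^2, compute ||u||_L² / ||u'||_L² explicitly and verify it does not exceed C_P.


||u||_L² / ||u'||_L² = sqrt(14)/14 < C_P = 1/π.

u(x) = -7·x·(1 − x)^2, so u'(x) = 7*(1 - 3*x)*(x - 1).
u(x) = -7·x·(1 − x)^2 vanishes at x = 0 and x = 1, so u ∈ H^1_0(0, 1). Differentiate via the product rule and integrate the resulting polynomials term by term.
  ∫_0^1 u² dx = ∫_0^1 (49*x^6 - 196*x^5 + 294*x^4 - 196*x^3 + 49*x^2) dx. Term by term:
    ∫_0^1 49*x^6 dx = 7;  ∫_0^1 -196*x^5 dx = -98/3;  ∫_0^1 294*x^4 dx = 294/5;
    ∫_0^1 -196*x^3 dx = -49;  ∫_0^1 49*x^2 dx = 49/3.
  Sum: 7 − 98/3 + 294/5 − 49 + 49/3 = 7/15.
  ∫_0^1 (u')² dx = ∫_0^1 (441*x^4 - 1176*x^3 + 1078*x^2 - 392*x + 49) dx. Term by term:
    ∫_0^1 441*x^4 dx = 441/5;  ∫_0^1 -1176*x^3 dx = -294;  ∫_0^1 1078*x^2 dx = 1078/3;
    ∫_0^1 -392*x dx = -196;  ∫_0^1 49 dx = 49.
  Sum: 441/5 − 294 + 1078/3 − 196 + 49 = 98/15.
∫_0^1 u² dx = 7/15, so ||u||_L² = sqrt(105)/15.
∫_0^1 (u')² dx = 98/15, so ||u'||_L² = 7*sqrt(30)/15.
Ratio ||u||_L² / ||u'||_L² = sqrt(14)/14.
Sharp Poincaré constant on H^1_0(0, 1) is C_P = L/π = 1/π, achieved by sin(π·x).
A polynomial bump cannot attain the sharp Poincaré constant (only the first sine eigenfunction does), so the ratio is strictly less than C_P, consistent with ||u||_L² ≤ C_P ||u'||_L².


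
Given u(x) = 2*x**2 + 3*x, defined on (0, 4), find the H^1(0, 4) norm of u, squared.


||u||_{H^1}^2 = 35228/15

The H^1 norm (squared) on an interval (0, L) is
  ||u||_{H^1}^2 = ∫_0^L u(x)^2 dx + ∫_0^L u'(x)^2 dx.
Compute u'(x) = 4*x + 3.
Then u(x)^2 = 4*x**4 + 12*x**3 + 9*x**2 and u'(x)^2 = 16*x**2 + 24*x + 9.
Integrate each monomial from 0 to 4 using ∫_0^4 c·x^n dx = c·4^(n+1)/(n+1):
  ∫_0^4 u(x)^2 dx = ∫_0^4 (4*x^4 + 12*x^3 + 9*x^2) dx. Term by term:
    ∫_0^4 4*x^4 dx = 4096/5;  ∫_0^4 12*x^3 dx = 768;  ∫_0^4 9*x^2 dx = 192.
  Sum: 4096/5 + 768 + 192 = 8896/5.
  ∫_0^4 u'(x)^2 dx = ∫_0^4 (16*x^2 + 24*x + 9) dx. Term by term:
    ∫_0^4 16*x^2 dx = 1024/3;  ∫_0^4 24*x dx = 192;  ∫_0^4 9 dx = 36.
  Sum: 1024/3 + 192 + 36 = 1708/3.
Adding: ||u||_{H^1}^2 = 8896/5 + 1708/3 = 35228/15.


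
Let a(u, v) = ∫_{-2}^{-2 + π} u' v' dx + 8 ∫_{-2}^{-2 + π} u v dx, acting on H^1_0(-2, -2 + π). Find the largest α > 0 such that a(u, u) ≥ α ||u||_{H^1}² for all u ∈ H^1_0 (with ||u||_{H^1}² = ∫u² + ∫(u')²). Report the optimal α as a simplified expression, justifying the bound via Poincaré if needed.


α = 1

Coercivity of a(·,·) on H^1_0(-2, -2 + π) means a(u, u) ≥ α ||u||_{H^1}² for every u ∈ H^1_0.
The interval has length L = π, and Poincaré/coercivity depend only on L. Here a(u, u) = ∫(u')² + (8)·∫u².
Here c = 8 ≥ 1, so a(u,u) = ∫(u')² + c∫u² ≥ ∫(u')² + ∫u² = ||u||_{H^1}², i.e. α = 1 works. No larger α is possible: a(u,u) ≥ α||u||_{H^1}² means (1−α)∫(u')² ≥ (α−c)∫u², and for the modes u_n = sin(nπ(x−x₀)/L) (x₀ the left endpoint) one has ∫u_n²/∫(u_n')² = (L/(nπ))² → 0, so a(u_n,u_n)/||u_n||_{H^1}² → 1. Hence the optimal constant is α = 1.
Therefore α = 1.


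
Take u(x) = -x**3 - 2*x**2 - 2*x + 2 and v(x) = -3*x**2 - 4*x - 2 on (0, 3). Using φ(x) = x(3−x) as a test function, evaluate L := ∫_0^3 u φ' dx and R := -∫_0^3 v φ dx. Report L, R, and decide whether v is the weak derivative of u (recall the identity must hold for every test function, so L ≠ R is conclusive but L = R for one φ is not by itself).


LHS = 1449/20, RHS = 1449/20. Yes, v = u' weakly.

u(x) = -x**3 - 2*x**2 - 2*x + 2, classical derivative u'(x) = -3*x**2 - 4*x - 2.
φ(x) = x(3−x), so φ'(x) = 3 - 2*x.
Note φ(0) = φ(3) = 0, so the boundary term u·φ vanishes.
LHS = ∫_0^3 u(x) φ'(x) dx = ∫_0^3 (2*x^4 + x^3 - 2*x^2 - 10*x + 6) dx. Term by term:
  ∫_0^3 2*x^4 dx = 486/5;  ∫_0^3 x^3 dx = 81/4;  ∫_0^3 -2*x^2 dx = -18;
  ∫_0^3 -10*x dx = -45;  ∫_0^3 6 dx = 18.
Sum: 486/5 + 81/4 − 18 − 45 + 18 = 1449/20.
So LHS = 1449/20.
∫_0^3 v(x) φ(x) dx = ∫_0^3 (3*x^4 - 5*x^3 - 10*x^2 - 6*x) dx. Term by term:
  ∫_0^3 3*x^4 dx = 729/5;  ∫_0^3 -5*x^3 dx = -405/4;  ∫_0^3 -10*x^2 dx = -90;
  ∫_0^3 -6*x dx = -27.
Sum: 729/5 − 405/4 − 90 − 27 = -1449/20.
So RHS = -∫_0^3 v(x) φ(x) dx = 1449/20.
LHS = RHS, so the identity holds for this test φ.
Moreover u is smooth here and v(x) = u'(x) = -3*x**2 - 4*x - 2 pointwise, so the identity holds for every test function. Hence v is the weak derivative of u.


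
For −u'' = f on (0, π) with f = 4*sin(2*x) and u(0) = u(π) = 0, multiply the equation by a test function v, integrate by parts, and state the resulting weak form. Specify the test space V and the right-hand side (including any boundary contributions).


V = H^1_0(0, π) (so v(0) = v(π) = 0); weak form: ∫_0^π u'v' dx = ∫_0^π (4*sin(2*x)) v dx for all v ∈ V.

Multiply both sides by a test function v and integrate from 0 to π:
  ∫_0^π −u''(x) v(x) dx = ∫_0^π f(x) v(x) dx.
Integrate the LHS by parts once:
  ∫_0^π −u'' v dx = −[u'(x) v(x)]_0^π + ∫_0^π u'(x) v'(x) dx.
Thus ∫_0^π u'(x) v'(x) dx = ∫_0^π f(x) v(x) dx + [u'(x) v(x)]_0^π.
Choose V so that boundary terms are either known or forced to vanish.
u is Dirichlet: u(0) = u(π) = 0. Let V = H^1_0(0, π); then v(0) = v(π) = 0, and [u' v]_0^π = 0.
Weak formulation: find u (satisfying any essential BC) such that ∫_0^π u'(x) v'(x) dx = ∫_0^π f v dx for all v ∈ V.
Substituting f(x) = 4*sin(2*x), the right-hand side is ∫_0^π (4*sin(2*x)) v dx.


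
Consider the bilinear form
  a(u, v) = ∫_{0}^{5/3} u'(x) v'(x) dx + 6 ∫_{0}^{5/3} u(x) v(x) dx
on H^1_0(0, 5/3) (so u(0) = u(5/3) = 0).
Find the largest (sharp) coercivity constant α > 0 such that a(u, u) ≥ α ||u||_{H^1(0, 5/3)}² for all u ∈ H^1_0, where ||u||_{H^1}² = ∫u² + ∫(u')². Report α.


α = 1

Coercivity of a(·,·) on H^1_0(0, 5/3) means a(u, u) ≥ α ||u||_{H^1}² for every u ∈ H^1_0.
The interval has length L = 5/3, and Poincaré/coercivity depend only on L. Here a(u, u) = ∫(u')² + (6)·∫u².
Here c = 6 ≥ 1, so a(u,u) = ∫(u')² + c∫u² ≥ ∫(u')² + ∫u² = ||u||_{H^1}², i.e. α = 1 works. No larger α is possible: a(u,u) ≥ α||u||_{H^1}² means (1−α)∫(u')² ≥ (α−c)∫u², and for the modes u_n = sin(nπ(x−x₀)/L) (x₀ the left endpoint) one has ∫u_n²/∫(u_n')² = (L/(nπ))² → 0, so a(u_n,u_n)/||u_n||_{H^1}² → 1. Hence the optimal constant is α = 1.
Therefore α = 1.


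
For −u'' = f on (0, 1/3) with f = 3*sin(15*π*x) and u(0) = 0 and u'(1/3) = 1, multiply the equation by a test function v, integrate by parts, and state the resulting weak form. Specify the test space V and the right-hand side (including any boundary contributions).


V = {v ∈ H^1(0, 1/3) : v(0) = 0} (test functions vanish at x = 0 where u is specified); weak form: ∫_0^1/3 u'v' dx = ∫_0^1/3 (3*sin(15*π*x)) v dx + v(1/3) for all v ∈ V.

Multiply both sides by a test function v and integrate from 0 to 1/3:
  ∫_0^1/3 −u''(x) v(x) dx = ∫_0^1/3 f(x) v(x) dx.
Integrate the LHS by parts once:
  ∫_0^1/3 −u'' v dx = −[u'(x) v(x)]_0^1/3 + ∫_0^1/3 u'(x) v'(x) dx.
Thus ∫_0^1/3 u'(x) v'(x) dx = ∫_0^1/3 f(x) v(x) dx + [u'(x) v(x)]_0^1/3.
Choose V so that boundary terms are either known or forced to vanish.
Mixed BC: u(0) = 0 (Dirichlet) and u'(1/3) = 1 (Neumann). Define V = {v ∈ H^1(0, 1/3) : v(0) = 0}. Then [u' v]_0^1/3 = u'(1/3)·v(1/3) − u'(0)·0 = v(1/3).
Weak formulation: find u (satisfying any essential BC) such that ∫_0^1/3 u'(x) v'(x) dx = ∫_0^1/3 f v dx + v(1/3) for all v ∈ V (Dirichlet at 0 absorbed into V; Neumann datum at x = 1/3 contributes the boundary term).
Substituting f(x) = 3*sin(15*π*x), the right-hand side is ∫_0^1/3 (3*sin(15*π*x)) v dx + v(1/3).


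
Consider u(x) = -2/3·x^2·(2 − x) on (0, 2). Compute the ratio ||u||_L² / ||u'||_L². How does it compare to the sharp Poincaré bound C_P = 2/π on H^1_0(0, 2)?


||u||_L² / ||u'||_L² = sqrt(14)/7 < C_P = 2/π.

u(x) = -2/3·x^2·(2 − x), so u'(x) = 2*x*(3*x - 4)/3.
u(x) = -2/3·x^2·(2 − x) vanishes at x = 0 and x = 2, so u ∈ H^1_0(0, 2). Differentiate via the product rule and integrate the resulting polynomials term by term.
  ∫_0^2 u² dx = ∫_0^2 (4*x^6/9 - 16*x^5/9 + 16*x^4/9) dx. Term by term:
    ∫_0^2 4*x^6/9 dx = 512/63;  ∫_0^2 -16*x^5/9 dx = -512/27;  ∫_0^2 16*x^4/9 dx = 512/45.
  Sum: 512/63 − 512/27 + 512/45 = 512/945.
  ∫_0^2 (u')² dx = ∫_0^2 (4*x^4 - 32*x^3/3 + 64*x^2/9) dx. Term by term:
    ∫_0^2 4*x^4 dx = 128/5;  ∫_0^2 -32*x^3/3 dx = -128/3;  ∫_0^2 64*x^2/9 dx = 512/27.
  Sum: 128/5 − 128/3 + 512/27 = 256/135.
∫_0^2 u² dx = 512/945, so ||u||_L² = 16*sqrt(210)/315.
∫_0^2 (u')² dx = 256/135, so ||u'||_L² = 16*sqrt(15)/45.
Ratio ||u||_L² / ||u'||_L² = sqrt(14)/7.
Sharp Poincaré constant on H^1_0(0, 2) is C_P = L/π = 2/π, achieved by sin(π/2·x).
A polynomial bump cannot attain the sharp Poincaré constant (only the first sine eigenfunction does), so the ratio is strictly less than C_P, consistent with ||u||_L² ≤ C_P ||u'||_L².


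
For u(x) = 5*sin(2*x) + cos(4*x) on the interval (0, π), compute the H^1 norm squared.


||u||_{H^1(0,π)}^2 = 71*π

u'(x) = -4*sin(4*x) + 10*cos(2*x).
Expand u² and (u')² and integrate term by term on (0, π), using: for integers n ≥ 1, ∫_0^π sin²(nx) dx = ∫_0^π cos²(nx) dx = π/2; for n ≠ n', ∫_0^π sin(nx)sin(n'x) dx = ∫_0^π cos(nx)cos(n'x) dx = 0; and by product-to-sum, ∫_0^π sin(nx)cos(n'x) dx = ½∫_0^π [sin((n+n')x) + sin((n−n')x)] dx, which is 0 when n+n' is even and 2n/(n²−n'²) when n+n' is odd (it need not vanish on (0, π)).
  u² squared terms: (5)²·∫sin(2x)² dx = 25·π/2 = 25*π/2;  (1)²·∫cos(4x)² dx = 1·π/2 = π/2.
  u² cross terms: 2·(5)·(1)·∫sin(2x)·cos(4x) dx = 10·(0) = 0.
  So ∫_0^π u² dx = 25*π/2 + π/2 + 0 = 13*π.
  (u')² squared terms: (-4)²·∫sin(4x)² dx = 16·π/2 = 8*π;  (10)²·∫cos(2x)² dx = 100·π/2 = 50*π.
  (u')² cross terms: 2·(-4)·(10)·∫sin(4x)·cos(2x) dx = -80·(0) = 0.
  So ∫_0^π (u')² dx = 8*π + 50*π + 0 = 58*π.
||u||_{H^1}^2 = (13*π) + (58*π) = 71*π.


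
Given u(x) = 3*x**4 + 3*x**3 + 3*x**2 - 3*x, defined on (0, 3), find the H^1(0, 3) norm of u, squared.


||u||_{H^1}^2 = 17466489/140

The H^1 norm (squared) on an interval (0, L) is
  ||u||_{H^1}^2 = ∫_0^L u(x)^2 dx + ∫_0^L u'(x)^2 dx.
Compute u'(x) = 12*x**3 + 9*x**2 + 6*x - 3.
Then u(x)^2 = 9*x**8 + 18*x**7 + 27*x**6 - 9*x**4 - 18*x**3 + 9*x**2 and u'(x)^2 = 144*x**6 + 216*x**5 + 225*x**4 + 36*x**3 - 18*x**2 - 36*x + 9.
Integrate each monomial from 0 to 3 using ∫_0^3 c·x^n dx = c·3^(n+1)/(n+1):
  ∫_0^3 u(x)^2 dx = ∫_0^3 (9*x^8 + 18*x^7 + 27*x^6 - 9*x^4 - 18*x^3 + 9*x^2) dx. Term by term:
    ∫_0^3 9*x^8 dx = 19683;  ∫_0^3 18*x^7 dx = 59049/4;  ∫_0^3 27*x^6 dx = 59049/7;
    ∫_0^3 -9*x^4 dx = -2187/5;  ∫_0^3 -18*x^3 dx = -729/2;  ∫_0^3 9*x^2 dx = 81.
  Sum: 19683 + 59049/4 + 59049/7 − 2187/5 − 729/2 + 81 = 5902389/140.
  ∫_0^3 u'(x)^2 dx = ∫_0^3 (144*x^6 + 216*x^5 + 225*x^4 + 36*x^3 - 18*x^2 - 36*x + 9) dx. Term by term:
    ∫_0^3 144*x^6 dx = 314928/7;  ∫_0^3 216*x^5 dx = 26244;  ∫_0^3 225*x^4 dx = 10935;
    ∫_0^3 36*x^3 dx = 729;  ∫_0^3 -18*x^2 dx = -162;  ∫_0^3 -36*x dx = -162;
    ∫_0^3 9 dx = 27.
  Sum: 314928/7 + 26244 + 10935 + 729 − 162 − 162 + 27 = 578205/7.
Adding: ||u||_{H^1}^2 = 5902389/140 + 578205/7 = 17466489/140.


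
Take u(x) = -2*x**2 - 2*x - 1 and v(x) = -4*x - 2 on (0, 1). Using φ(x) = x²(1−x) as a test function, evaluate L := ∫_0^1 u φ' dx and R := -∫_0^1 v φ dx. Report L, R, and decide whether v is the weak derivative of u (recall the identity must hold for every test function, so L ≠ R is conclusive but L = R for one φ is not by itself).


LHS = 11/30, RHS = 11/30. Yes, v = u' weakly.

u(x) = -2*x**2 - 2*x - 1, classical derivative u'(x) = -4*x - 2.
φ(x) = x²(1−x), so φ'(x) = x*(2 - 3*x).
Note φ(0) = φ(1) = 0, so the boundary term u·φ vanishes.
LHS = ∫_0^1 u(x) φ'(x) dx = ∫_0^1 (6*x^4 + 2*x^3 - x^2 - 2*x) dx. Term by term:
  ∫_0^1 6*x^4 dx = 6/5;  ∫_0^1 2*x^3 dx = 1/2;  ∫_0^1 -x^2 dx = -1/3;
  ∫_0^1 -2*x dx = -1.
Sum: 6/5 + 1/2 − 1/3 − 1 = 11/30.
So LHS = 11/30.
∫_0^1 v(x) φ(x) dx = ∫_0^1 (4*x^4 - 2*x^3 - 2*x^2) dx. Term by term:
  ∫_0^1 4*x^4 dx = 4/5;  ∫_0^1 -2*x^3 dx = -1/2;  ∫_0^1 -2*x^2 dx = -2/3.
Sum: 4/5 − 1/2 − 2/3 = -11/30.
So RHS = -∫_0^1 v(x) φ(x) dx = 11/30.
LHS = RHS, so the identity holds for this test φ.
Moreover u is smooth here and v(x) = u'(x) = -4*x - 2 pointwise, so the identity holds for every test function. Hence v is the weak derivative of u.


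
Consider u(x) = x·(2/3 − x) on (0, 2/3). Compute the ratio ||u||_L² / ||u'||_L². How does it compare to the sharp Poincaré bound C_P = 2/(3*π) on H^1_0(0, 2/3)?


||u||_L² / ||u'||_L² = sqrt(10)/15 < C_P = 2/(3*π).

u(x) = x·(2/3 − x), so u'(x) = 2/3 - 2*x.
u(x) = x·(2/3 − x) vanishes at x = 0 and x = 2/3, so u ∈ H^1_0(0, 2/3). Differentiate via the product rule and integrate the resulting polynomials term by term.
  ∫_0^2/3 u² dx = ∫_0^2/3 (x^4 - 4*x^3/3 + 4*x^2/9) dx. Term by term:
    ∫_0^2/3 x^4 dx = 32/1215;  ∫_0^2/3 -4*x^3/3 dx = -16/243;  ∫_0^2/3 4*x^2/9 dx = 32/729.
  Sum: 32/1215 − 16/243 + 32/729 = 16/3645.
  ∫_0^2/3 (u')² dx = ∫_0^2/3 (4*x^2 - 8*x/3 + 4/9) dx. Term by term:
    ∫_0^2/3 4*x^2 dx = 32/81;  ∫_0^2/3 -8*x/3 dx = -16/27;  ∫_0^2/3 4/9 dx = 8/27.
  Sum: 32/81 − 16/27 + 8/27 = 8/81.
∫_0^2/3 u² dx = 16/3645, so ||u||_L² = 4*sqrt(5)/135.
∫_0^2/3 (u')² dx = 8/81, so ||u'||_L² = 2*sqrt(2)/9.
Ratio ||u||_L² / ||u'||_L² = sqrt(10)/15.
Sharp Poincaré constant on H^1_0(0, 2/3) is C_P = L/π = 2/(3*π), achieved by sin(3*π/2·x).
A polynomial bump cannot attain the sharp Poincaré constant (only the first sine eigenfunction does), so the ratio is strictly less than C_P, consistent with ||u||_L² ≤ C_P ||u'||_L².


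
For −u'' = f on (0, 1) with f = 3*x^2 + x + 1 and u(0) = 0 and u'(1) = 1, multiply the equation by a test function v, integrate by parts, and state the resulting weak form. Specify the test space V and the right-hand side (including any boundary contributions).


V = {v ∈ H^1(0, 1) : v(0) = 0} (test functions vanish at x = 0 where u is specified); weak form: ∫_0^1 u'v' dx = ∫_0^1 (3*x^2 + x + 1) v dx + v(1) for all v ∈ V.

Multiply both sides by a test function v and integrate from 0 to 1:
  ∫_0^1 −u''(x) v(x) dx = ∫_0^1 f(x) v(x) dx.
Integrate the LHS by parts once:
  ∫_0^1 −u'' v dx = −[u'(x) v(x)]_0^1 + ∫_0^1 u'(x) v'(x) dx.
Thus ∫_0^1 u'(x) v'(x) dx = ∫_0^1 f(x) v(x) dx + [u'(x) v(x)]_0^1.
Choose V so that boundary terms are either known or forced to vanish.
Mixed BC: u(0) = 0 (Dirichlet) and u'(1) = 1 (Neumann). Define V = {v ∈ H^1(0, 1) : v(0) = 0}. Then [u' v]_0^1 = u'(1)·v(1) − u'(0)·0 = v(1).
Weak formulation: find u (satisfying any essential BC) such that ∫_0^1 u'(x) v'(x) dx = ∫_0^1 f v dx + v(1) for all v ∈ V (Dirichlet at 0 absorbed into V; Neumann datum at x = 1 contributes the boundary term).
Substituting f(x) = 3*x^2 + x + 1, the right-hand side is ∫_0^1 (3*x^2 + x + 1) v dx + v(1).


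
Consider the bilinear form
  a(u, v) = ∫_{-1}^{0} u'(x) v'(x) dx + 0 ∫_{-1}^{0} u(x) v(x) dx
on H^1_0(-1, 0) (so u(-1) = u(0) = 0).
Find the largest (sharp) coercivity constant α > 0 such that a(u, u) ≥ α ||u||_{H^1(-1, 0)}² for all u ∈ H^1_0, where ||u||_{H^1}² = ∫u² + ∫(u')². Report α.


α = π^2/(1 + π^2)

Coercivity of a(·,·) on H^1_0(-1, 0) means a(u, u) ≥ α ||u||_{H^1}² for every u ∈ H^1_0.
The interval has length L = 1, and Poincaré/coercivity depend only on L. Here a(u, u) = ∫(u')² + (0)·∫u².
Here c = 0, so a(u,u) = ∫(u')² alone. The condition a(u,u) ≥ α||u||_{H^1}² reads (1−α)∫(u')² ≥ (α−c)∫u². Any admissible α is ≤ 1 (rapidly oscillating u have ∫u²/∫(u')² → 0), and α = 1 would force 0 ≥ (1−c)∫u², impossible since c < 1; so 1−α > 0. By the sharp Poincaré inequality on H^1_0 of an interval of length L, ∫(u')² ≥ (π/L)²∫u² with equality for the first sine mode sin(π(x−x₀)/L) (x₀ the left endpoint), so the inequality holds for all u iff (1−α)(π/L)² ≥ α − c, i.e. α ≤ ((π/L)² + c)/((π/L)² + 1) = (1 + c(L/π)²)/(1 + (L/π)²). (Direct route, valid since c ≤ 0: Poincaré gives c∫u² ≥ c(L/π)²∫(u')², so a(u,u) ≥ (1 + c(L/π)²)∫(u')², while ||u||_{H^1}² ≤ (1 + (L/π)²)∫(u')²; dividing yields the same α.) With (π/L)² = π^2 and c = 0, the largest admissible constant is α = ((π/L)² + c)/((π/L)² + 1).
Simplifying, α = π^2/(1 + π^2).


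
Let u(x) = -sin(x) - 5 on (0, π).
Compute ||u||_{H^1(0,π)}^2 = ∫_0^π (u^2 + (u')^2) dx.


||u||_{H^1(0,π)}^2 = 20 + 26*π

u'(x) = -cos(x).
Expand u² and (u')² and integrate term by term on (0, π), using: for integers n ≥ 1, ∫_0^π sin²(nx) dx = ∫_0^π cos²(nx) dx = π/2; for n ≠ n', ∫_0^π sin(nx)sin(n'x) dx = ∫_0^π cos(nx)cos(n'x) dx = 0; and by product-to-sum, ∫_0^π sin(nx)cos(n'x) dx = ½∫_0^π [sin((n+n')x) + sin((n−n')x)] dx, which is 0 when n+n' is even and 2n/(n²−n'²) when n+n' is odd (it need not vanish on (0, π)). For the constant mode: ∫_0^π 1 dx = π, ∫_0^π cos(nx) dx = 0, ∫_0^π sin(nx) dx = (1−(−1)^n)/n.
  u² squared terms: (-5)²·∫1 dx = 25·π = 25*π;  (-1)²·∫sin(x)² dx = 1·π/2 = π/2.
  u² cross terms: 2·(-5)·(-1)·∫1·sin(x) dx = 10·(2) = 20.
  So ∫_0^π u² dx = 25*π + π/2 + 20 = 20 + 51*π/2.
  (u')² squared terms: (-1)²·∫cos(x)² dx = 1·π/2 = π/2.
  So ∫_0^π (u')² dx = π/2.
||u||_{H^1}^2 = (20 + 51*π/2) + (π/2) = 20 + 26*π.


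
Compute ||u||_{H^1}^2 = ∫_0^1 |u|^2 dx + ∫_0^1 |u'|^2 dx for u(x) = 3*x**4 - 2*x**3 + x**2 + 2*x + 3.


||u||_{H^1}^2 = 83/2

The H^1 norm (squared) on an interval (0, L) is
  ||u||_{H^1}^2 = ∫_0^L u(x)^2 dx + ∫_0^L u'(x)^2 dx.
Compute u'(x) = 12*x**3 - 6*x**2 + 2*x + 2.
Then u(x)^2 = 9*x**8 - 12*x**7 + 10*x**6 + 8*x**5 + 11*x**4 - 8*x**3 + 10*x**2 + 12*x + 9 and u'(x)^2 = 144*x**6 - 144*x**5 + 84*x**4 + 24*x**3 - 20*x**2 + 8*x + 4.
Integrate each monomial from 0 to 1 using ∫_0^1 c·x^n dx = c·1^(n+1)/(n+1):
  ∫_0^1 u(x)^2 dx = ∫_0^1 (9*x^8 - 12*x^7 + 10*x^6 + 8*x^5 + 11*x^4 - 8*x^3 + 10*x^2 + 12*x + 9) dx. Term by term:
    ∫_0^1 9*x^8 dx = 1;  ∫_0^1 -12*x^7 dx = -3/2;  ∫_0^1 10*x^6 dx = 10/7;
    ∫_0^1 8*x^5 dx = 4/3;  ∫_0^1 11*x^4 dx = 11/5;  ∫_0^1 -8*x^3 dx = -2;
    ∫_0^1 10*x^2 dx = 10/3;  ∫_0^1 12*x dx = 6;  ∫_0^1 9 dx = 9.
  Sum: 1 − 3/2 + 10/7 + 4/3 + 11/5 − 2 + 10/3 + 6 + 9 = 4367/210.
  ∫_0^1 u'(x)^2 dx = ∫_0^1 (144*x^6 - 144*x^5 + 84*x^4 + 24*x^3 - 20*x^2 + 8*x + 4) dx. Term by term:
    ∫_0^1 144*x^6 dx = 144/7;  ∫_0^1 -144*x^5 dx = -24;  ∫_0^1 84*x^4 dx = 84/5;
    ∫_0^1 24*x^3 dx = 6;  ∫_0^1 -20*x^2 dx = -20/3;  ∫_0^1 8*x dx = 4;
    ∫_0^1 4 dx = 4.
  Sum: 144/7 − 24 + 84/5 + 6 − 20/3 + 4 + 4 = 2174/105.
Adding: ||u||_{H^1}^2 = 4367/210 + 2174/105 = 83/2.


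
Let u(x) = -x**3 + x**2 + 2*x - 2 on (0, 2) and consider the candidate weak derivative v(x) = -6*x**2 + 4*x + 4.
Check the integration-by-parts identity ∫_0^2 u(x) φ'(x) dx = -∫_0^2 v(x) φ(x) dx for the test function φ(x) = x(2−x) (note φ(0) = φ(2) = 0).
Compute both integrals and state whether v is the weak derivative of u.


LHS = -8/15, RHS = -16/15. No, v is not the weak derivative of u.

u(x) = -x**3 + x**2 + 2*x - 2, classical derivative u'(x) = -3*x**2 + 2*x + 2.
φ(x) = x(2−x), so φ'(x) = 2 - 2*x.
Note φ(0) = φ(2) = 0, so the boundary term u·φ vanishes.
LHS = ∫_0^2 u(x) φ'(x) dx = ∫_0^2 (2*x^4 - 4*x^3 - 2*x^2 + 8*x - 4) dx. Term by term:
  ∫_0^2 2*x^4 dx = 64/5;  ∫_0^2 -4*x^3 dx = -16;  ∫_0^2 -2*x^2 dx = -16/3;
  ∫_0^2 8*x dx = 16;  ∫_0^2 -4 dx = -8.
Sum: 64/5 − 16 − 16/3 + 16 − 8 = -8/15.
So LHS = -8/15.
∫_0^2 v(x) φ(x) dx = ∫_0^2 (6*x^4 - 16*x^3 + 4*x^2 + 8*x) dx. Term by term:
  ∫_0^2 6*x^4 dx = 192/5;  ∫_0^2 -16*x^3 dx = -64;  ∫_0^2 4*x^2 dx = 32/3;
  ∫_0^2 8*x dx = 16.
Sum: 192/5 − 64 + 32/3 + 16 = 16/15.
So RHS = -∫_0^2 v(x) φ(x) dx = -16/15.
LHS − RHS = 8/15 ≠ 0, so the identity fails.
(For a valid weak derivative the identity must hold for EVERY test function, in particular this one. The failure shows v is NOT the weak derivative of u.)
Correct weak derivative would be u'(x) = -3*x**2 + 2*x + 2.


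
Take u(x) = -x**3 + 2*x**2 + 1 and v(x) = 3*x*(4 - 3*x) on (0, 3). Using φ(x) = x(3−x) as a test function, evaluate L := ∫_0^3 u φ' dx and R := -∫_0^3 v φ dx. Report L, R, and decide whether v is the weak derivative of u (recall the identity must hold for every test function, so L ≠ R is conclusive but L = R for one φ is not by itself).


LHS = 189/20, RHS = 567/20. No, v is not the weak derivative of u.

u(x) = -x**3 + 2*x**2 + 1, classical derivative u'(x) = -3*x**2 + 4*x.
φ(x) = x(3−x), so φ'(x) = 3 - 2*x.
Note φ(0) = φ(3) = 0, so the boundary term u·φ vanishes.
LHS = ∫_0^3 u(x) φ'(x) dx = ∫_0^3 (2*x^4 - 7*x^3 + 6*x^2 - 2*x + 3) dx. Term by term:
  ∫_0^3 2*x^4 dx = 486/5;  ∫_0^3 -7*x^3 dx = -567/4;  ∫_0^3 6*x^2 dx = 54;
  ∫_0^3 -2*x dx = -9;  ∫_0^3 3 dx = 9.
Sum: 486/5 − 567/4 + 54 − 9 + 9 = 189/20.
So LHS = 189/20.
∫_0^3 v(x) φ(x) dx = ∫_0^3 (9*x^4 - 39*x^3 + 36*x^2) dx. Term by term:
  ∫_0^3 9*x^4 dx = 2187/5;  ∫_0^3 -39*x^3 dx = -3159/4;  ∫_0^3 36*x^2 dx = 324.
Sum: 2187/5 − 3159/4 + 324 = -567/20.
So RHS = -∫_0^3 v(x) φ(x) dx = 567/20.
LHS − RHS = -189/10 ≠ 0, so the identity fails.
(For a valid weak derivative the identity must hold for EVERY test function, in particular this one. The failure shows v is NOT the weak derivative of u.)
Correct weak derivative would be u'(x) = -3*x**2 + 4*x.


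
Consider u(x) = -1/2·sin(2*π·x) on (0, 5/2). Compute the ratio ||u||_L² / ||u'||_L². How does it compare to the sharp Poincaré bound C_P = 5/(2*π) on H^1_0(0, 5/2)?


||u||_L² / ||u'||_L² = 1/(2*π) < C_P = 5/(2*π).

u(x) = -1/2·sin(2*π·x), so u'(x) = -π*cos(2*π*x).
Writing u(x) = A·sin(kπx/L) with A = -1/2 and k = 5, use ∫_0^L sin²(kπx/L) dx = L/2 and ∫_0^L cos²(kπx/L) dx = L/2.
u² = 1/4·sin²(2*π·x) and (u')² = π^2·cos²(2*π·x), and each of sin², cos² integrates to L/2 = 5/4 over (0, 5/2).
∫_0^5/2 u² dx = 5/16, so ||u||_L² = sqrt(5)/4.
∫_0^5/2 (u')² dx = 5*π^2/4, so ||u'||_L² = sqrt(5)*π/2.
Ratio ||u||_L² / ||u'||_L² = 1/(2*π).
Sharp Poincaré constant on H^1_0(0, 5/2) is C_P = L/π = 5/(2*π), achieved by sin(2*π/5·x).
This is the k = 5 harmonic; the ratio L/(kπ) is strictly less than C_P = L/π, consistent with the sharp inequality ||u||_L² ≤ C_P ||u'||_L².


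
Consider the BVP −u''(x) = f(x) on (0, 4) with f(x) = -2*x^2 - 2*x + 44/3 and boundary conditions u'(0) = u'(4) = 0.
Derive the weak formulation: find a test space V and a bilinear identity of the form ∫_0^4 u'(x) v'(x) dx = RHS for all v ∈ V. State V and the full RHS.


V = H^1(0, 4) (no boundary constraint on v; u is determined up to an additive constant); weak form: ∫_0^4 u'v' dx = ∫_0^4 (-2*x^2 - 2*x + 44/3) v dx for all v ∈ V.

Multiply both sides by a test function v and integrate from 0 to 4:
  ∫_0^4 −u''(x) v(x) dx = ∫_0^4 f(x) v(x) dx.
Integrate the LHS by parts once:
  ∫_0^4 −u'' v dx = −[u'(x) v(x)]_0^4 + ∫_0^4 u'(x) v'(x) dx.
Thus ∫_0^4 u'(x) v'(x) dx = ∫_0^4 f(x) v(x) dx + [u'(x) v(x)]_0^4.
Choose V so that boundary terms are either known or forced to vanish.
u has homogeneous Neumann: u'(0) = u'(4) = 0. So [u' v]_0^4 = 0·v(4) − 0·v(0) = 0 for any v; take V = H^1(0, 4).
Weak formulation: find u (satisfying any essential BC) such that ∫_0^4 u'(x) v'(x) dx = ∫_0^4 f v dx for all v ∈ V (homogeneous Neumann, so boundary terms vanish).
Substituting f(x) = -2*x^2 - 2*x + 44/3, the right-hand side is ∫_0^4 (-2*x^2 - 2*x + 44/3) v dx.
Compatibility check (pure Neumann): taking v ≡ 1 ∈ V gives 0 = ∫_0^4 f dx + (0) − (0), i.e. ∫_0^4 f dx must equal u'(0) − u'(4) = 0. Indeed ∫_0^4 (-2*x^2 - 2*x + 44/3) dx = 0, so the data are compatible. The solution is then unique only up to an additive constant (fix it e.g. by requiring ∫_0^4 u dx = 0).
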